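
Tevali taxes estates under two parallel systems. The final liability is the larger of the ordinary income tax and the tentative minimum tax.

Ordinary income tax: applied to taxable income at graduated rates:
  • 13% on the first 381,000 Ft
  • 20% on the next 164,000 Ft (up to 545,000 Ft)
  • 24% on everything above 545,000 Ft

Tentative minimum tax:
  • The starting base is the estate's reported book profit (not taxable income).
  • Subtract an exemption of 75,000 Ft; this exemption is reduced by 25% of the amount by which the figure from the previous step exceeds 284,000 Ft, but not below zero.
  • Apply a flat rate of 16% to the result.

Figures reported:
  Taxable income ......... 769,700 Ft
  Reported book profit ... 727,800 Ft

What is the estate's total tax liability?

136,258 Ft

Ordinary income tax:
  381,000 Ft × 13% = 49,530 Ft
  164,000 Ft × 20% = 32,800 Ft
  224,700 Ft × 24% = 53,928 Ft
  → 136,258 Ft

Tentative minimum tax:
  Base (reported book profit): 727,800 Ft
  Exemption: 25% × (727,800 Ft − 284,000 Ft) = 110,950 Ft ≥ 75,000 Ft, so the exemption is fully phased out
  Base: 727,800 Ft − 0 Ft = 727,800 Ft
  727,800 Ft × 16% = 116,448 Ft

136,258 Ft > 116,448 Ft, so the ordinary income tax governs.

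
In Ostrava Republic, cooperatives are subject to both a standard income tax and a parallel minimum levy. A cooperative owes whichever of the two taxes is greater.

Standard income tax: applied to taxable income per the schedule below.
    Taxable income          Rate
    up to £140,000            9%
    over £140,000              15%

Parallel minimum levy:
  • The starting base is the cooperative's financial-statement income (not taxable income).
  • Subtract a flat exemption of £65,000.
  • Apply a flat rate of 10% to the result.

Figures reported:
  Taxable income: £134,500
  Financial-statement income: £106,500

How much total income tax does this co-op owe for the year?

£12,105

Standard income tax:
  £134,500 × 9% = £12,105

Parallel minimum levy:
  Base (financial-statement income): £106,500
  Less exemption £65,000 → base £41,500
  £41,500 × 10% = £4,150

£12,105 > £4,150, so the standard income tax governs.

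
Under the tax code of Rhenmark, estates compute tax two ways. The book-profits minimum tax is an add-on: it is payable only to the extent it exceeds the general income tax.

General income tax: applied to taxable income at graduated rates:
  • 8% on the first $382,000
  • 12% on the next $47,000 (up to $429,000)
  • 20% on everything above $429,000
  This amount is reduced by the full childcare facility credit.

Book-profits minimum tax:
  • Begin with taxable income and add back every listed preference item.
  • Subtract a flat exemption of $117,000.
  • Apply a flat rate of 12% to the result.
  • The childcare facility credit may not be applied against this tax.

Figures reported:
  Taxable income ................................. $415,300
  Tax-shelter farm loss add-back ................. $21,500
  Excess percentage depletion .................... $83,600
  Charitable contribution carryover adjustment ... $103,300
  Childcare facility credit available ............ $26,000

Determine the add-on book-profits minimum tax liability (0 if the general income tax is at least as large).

$52,248

General income tax:
  $382,000 × 8% = $30,560
  $33,300 × 12% = $3,996
  → $34,556
  Less childcare facility credit $26,000 → $8,556

Book-profits minimum tax:
  Adjusted income: $415,300 + $21,500 + $83,600 + $103,300 = $623,700
  Less exemption $117,000 → base $506,700
  $506,700 × 12% = $60,804

Excess of book-profits minimum tax over general income tax: $60,804 − $8,556 = $52,248.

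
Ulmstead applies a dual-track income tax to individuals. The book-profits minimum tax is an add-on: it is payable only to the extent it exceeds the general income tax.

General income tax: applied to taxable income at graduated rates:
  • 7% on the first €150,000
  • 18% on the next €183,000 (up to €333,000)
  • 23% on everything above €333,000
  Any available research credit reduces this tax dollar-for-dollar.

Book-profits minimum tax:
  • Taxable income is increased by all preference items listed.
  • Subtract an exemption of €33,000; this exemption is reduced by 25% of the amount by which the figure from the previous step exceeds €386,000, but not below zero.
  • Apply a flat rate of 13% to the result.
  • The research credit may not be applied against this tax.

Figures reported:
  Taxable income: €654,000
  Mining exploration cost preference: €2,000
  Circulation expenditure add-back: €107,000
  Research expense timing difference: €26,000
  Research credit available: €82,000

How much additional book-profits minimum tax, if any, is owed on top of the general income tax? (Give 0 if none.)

General income tax:
  €150,000 × 7% = €10,500
  €183,000 × 18% = €32,940
  €321,000 × 23% = €73,830
  → €117,270
  Less research credit €82,000 → €35,270

Book-profits minimum tax:
  Adjusted income: €654,000 + €2,000 + €107,000 + €26,000 = €789,000
  Exemption: 25% × (€789,000 − €386,000) = €100,750 ≥ €33,000, so the exemption is fully phased out
  Base: €789,000 − €0 = €789,000
  €789,000 × 13% = €102,570

Excess of book-profits minimum tax over general income tax: €102,570 − €35,270 = €67,300.

€67,300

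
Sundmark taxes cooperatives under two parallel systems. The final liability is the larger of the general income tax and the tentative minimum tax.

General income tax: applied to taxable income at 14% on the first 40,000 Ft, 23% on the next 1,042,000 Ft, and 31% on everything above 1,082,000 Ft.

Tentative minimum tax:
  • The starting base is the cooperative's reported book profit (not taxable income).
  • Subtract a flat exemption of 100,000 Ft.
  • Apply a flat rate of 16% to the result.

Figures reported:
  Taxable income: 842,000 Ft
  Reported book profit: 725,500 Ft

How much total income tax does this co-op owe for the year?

General income tax:
  40,000 Ft × 14% = 5,600 Ft
  802,000 Ft × 23% = 184,460 Ft
  → 190,060 Ft

Tentative minimum tax:
  Base (reported book profit): 725,500 Ft
  Less exemption 100,000 Ft → base 625,500 Ft
  625,500 Ft × 16% = 100,080 Ft

190,060 Ft > 100,080 Ft, so the general income tax governs.

190,060 Ft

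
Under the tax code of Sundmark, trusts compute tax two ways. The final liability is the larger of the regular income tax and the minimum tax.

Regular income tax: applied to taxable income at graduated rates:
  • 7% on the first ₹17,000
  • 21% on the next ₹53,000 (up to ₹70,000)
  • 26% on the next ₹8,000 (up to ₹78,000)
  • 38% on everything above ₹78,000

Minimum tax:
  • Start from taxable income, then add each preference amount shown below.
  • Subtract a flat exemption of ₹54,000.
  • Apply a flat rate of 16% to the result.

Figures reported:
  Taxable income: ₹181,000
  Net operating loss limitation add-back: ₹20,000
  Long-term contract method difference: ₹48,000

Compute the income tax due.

₹53,540

Minimum tax:
  Adjusted income: ₹181,000 + ₹20,000 + ₹48,000 = ₹249,000
  Less exemption ₹54,000 → base ₹195,000
  ₹195,000 × 16% = ₹31,200

Regular income tax:
  ₹17,000 × 7% = ₹1,190
  ₹53,000 × 21% = ₹11,130
  ₹8,000 × 26% = ₹2,080
  ₹103,000 × 38% = ₹39,140
  → ₹53,540

₹53,540 > ₹31,200, so the regular income tax governs.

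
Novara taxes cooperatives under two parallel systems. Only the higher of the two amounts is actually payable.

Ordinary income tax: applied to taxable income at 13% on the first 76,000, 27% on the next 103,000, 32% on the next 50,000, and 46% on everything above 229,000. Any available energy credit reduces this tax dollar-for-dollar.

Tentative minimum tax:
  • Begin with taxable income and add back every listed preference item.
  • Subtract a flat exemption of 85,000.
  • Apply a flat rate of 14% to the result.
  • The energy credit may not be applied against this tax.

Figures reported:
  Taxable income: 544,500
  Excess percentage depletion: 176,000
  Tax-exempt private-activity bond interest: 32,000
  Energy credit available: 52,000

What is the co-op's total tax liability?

Ordinary income tax:
  76,000 × 13% = 9,880
  103,000 × 27% = 27,810
  50,000 × 32% = 16,000
  315,500 × 46% = 145,130
  → 198,820
  Less energy credit 52,000 → 146,820

Tentative minimum tax:
  Adjusted income: 544,500 + 176,000 + 32,000 = 752,500
  Less exemption 85,000 → base 667,500
  667,500 × 14% = 93,450

146,820 > 93,450, so the ordinary income tax governs.

146,820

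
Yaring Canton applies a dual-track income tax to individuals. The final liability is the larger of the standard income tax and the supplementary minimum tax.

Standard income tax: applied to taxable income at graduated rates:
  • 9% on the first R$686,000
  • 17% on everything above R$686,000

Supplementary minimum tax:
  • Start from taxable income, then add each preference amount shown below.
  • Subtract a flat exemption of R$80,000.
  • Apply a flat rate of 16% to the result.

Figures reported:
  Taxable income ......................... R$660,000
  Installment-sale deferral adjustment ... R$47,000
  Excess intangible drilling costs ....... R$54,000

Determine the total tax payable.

Standard income tax:
  R$660,000 × 9% = R$59,400

Supplementary minimum tax:
  Adjusted income: R$660,000 + R$47,000 + R$54,000 = R$761,000
  Less exemption R$80,000 → base R$681,000
  R$681,000 × 16% = R$108,960

R$108,960 > R$59,400, so the supplementary minimum tax is the binding amount.

R$108,960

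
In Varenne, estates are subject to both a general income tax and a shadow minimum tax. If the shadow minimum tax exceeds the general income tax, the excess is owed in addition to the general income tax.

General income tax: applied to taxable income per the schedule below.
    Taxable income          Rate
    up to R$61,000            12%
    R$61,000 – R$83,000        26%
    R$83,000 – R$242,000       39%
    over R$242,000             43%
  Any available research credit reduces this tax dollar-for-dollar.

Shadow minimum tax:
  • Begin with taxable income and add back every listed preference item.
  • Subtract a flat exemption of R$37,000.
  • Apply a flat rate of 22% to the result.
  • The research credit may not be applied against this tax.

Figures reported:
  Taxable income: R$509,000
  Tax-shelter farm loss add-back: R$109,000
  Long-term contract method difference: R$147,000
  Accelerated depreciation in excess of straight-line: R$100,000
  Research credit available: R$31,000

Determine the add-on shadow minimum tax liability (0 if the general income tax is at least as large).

R$23,300

General income tax:
  R$61,000 × 12% = R$7,320
  R$22,000 × 26% = R$5,720
  R$159,000 × 39% = R$62,010
  R$267,000 × 43% = R$114,810
  → R$189,860
  Less research credit R$31,000 → R$158,860

Shadow minimum tax:
  Adjusted income: R$509,000 + R$109,000 + R$147,000 + R$100,000 = R$865,000
  Less exemption R$37,000 → base R$828,000
  R$828,000 × 22% = R$182,160

Excess of shadow minimum tax over general income tax: R$182,160 − R$158,860 = R$23,300.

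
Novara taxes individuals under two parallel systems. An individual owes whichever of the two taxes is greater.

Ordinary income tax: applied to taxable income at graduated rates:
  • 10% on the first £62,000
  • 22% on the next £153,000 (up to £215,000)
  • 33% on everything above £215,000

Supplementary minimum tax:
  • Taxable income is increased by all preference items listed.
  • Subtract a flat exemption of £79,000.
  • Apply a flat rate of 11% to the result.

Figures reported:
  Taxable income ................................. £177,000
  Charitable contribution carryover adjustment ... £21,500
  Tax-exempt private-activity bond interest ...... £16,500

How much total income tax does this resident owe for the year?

Ordinary income tax:
  £62,000 × 10% = £6,200
  £115,000 × 22% = £25,300
  → £31,500

Supplementary minimum tax:
  Adjusted income: £177,000 + £21,500 + £16,500 = £215,000
  Less exemption £79,000 → base £136,000
  £136,000 × 11% = £14,960

£31,500 > £14,960, so the ordinary income tax governs.

£31,500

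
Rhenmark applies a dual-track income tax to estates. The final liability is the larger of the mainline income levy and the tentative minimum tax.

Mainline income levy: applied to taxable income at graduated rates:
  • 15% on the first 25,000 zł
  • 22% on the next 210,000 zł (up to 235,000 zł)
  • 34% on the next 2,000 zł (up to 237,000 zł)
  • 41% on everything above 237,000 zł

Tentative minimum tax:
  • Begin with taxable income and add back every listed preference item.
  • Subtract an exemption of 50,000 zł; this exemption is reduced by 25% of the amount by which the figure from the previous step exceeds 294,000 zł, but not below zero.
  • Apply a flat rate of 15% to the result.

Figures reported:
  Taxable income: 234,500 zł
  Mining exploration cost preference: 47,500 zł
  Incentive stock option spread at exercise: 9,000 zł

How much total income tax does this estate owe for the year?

Tentative minimum tax:
  Adjusted income: 234,500 zł + 47,500 zł + 9,000 zł = 291,000 zł
  Exemption: 291,000 zł ≤ 294,000 zł, so full 50,000 zł applies
  Base: 291,000 zł − 50,000 zł = 241,000 zł
  241,000 zł × 15% = 36,150 zł

Mainline income levy:
  25,000 zł × 15% = 3,750 zł
  209,500 zł × 22% = 46,090 zł
  → 49,840 zł

49,840 zł > 36,150 zł, so the mainline income levy governs.

49,840 zł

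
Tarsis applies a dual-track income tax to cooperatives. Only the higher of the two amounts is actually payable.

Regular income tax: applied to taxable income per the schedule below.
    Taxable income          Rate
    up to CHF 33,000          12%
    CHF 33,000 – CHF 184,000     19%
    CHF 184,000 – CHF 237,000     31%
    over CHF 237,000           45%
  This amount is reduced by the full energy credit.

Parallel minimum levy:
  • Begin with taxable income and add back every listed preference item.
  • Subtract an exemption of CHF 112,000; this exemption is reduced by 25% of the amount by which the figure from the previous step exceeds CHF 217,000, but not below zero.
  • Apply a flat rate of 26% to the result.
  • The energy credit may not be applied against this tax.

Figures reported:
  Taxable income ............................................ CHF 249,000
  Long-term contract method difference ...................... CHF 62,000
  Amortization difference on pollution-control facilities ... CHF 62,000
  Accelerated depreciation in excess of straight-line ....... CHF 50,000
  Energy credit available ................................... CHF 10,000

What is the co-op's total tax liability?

CHF 94,250

Parallel minimum levy:
  Adjusted income: CHF 249,000 + CHF 62,000 + CHF 62,000 + CHF 50,000 = CHF 423,000
  Exemption: CHF 112,000 − 25% × (CHF 423,000 − CHF 217,000) = CHF 112,000 − CHF 51,500 = CHF 60,500
  Base: CHF 423,000 − CHF 60,500 = CHF 362,500
  CHF 362,500 × 26% = CHF 94,250

Regular income tax:
  CHF 33,000 × 12% = CHF 3,960
  CHF 151,000 × 19% = CHF 28,690
  CHF 53,000 × 31% = CHF 16,430
  CHF 12,000 × 45% = CHF 5,400
  → CHF 54,480
  Less energy credit CHF 10,000 → CHF 44,480

CHF 94,250 > CHF 44,480, so the parallel minimum levy is the binding amount.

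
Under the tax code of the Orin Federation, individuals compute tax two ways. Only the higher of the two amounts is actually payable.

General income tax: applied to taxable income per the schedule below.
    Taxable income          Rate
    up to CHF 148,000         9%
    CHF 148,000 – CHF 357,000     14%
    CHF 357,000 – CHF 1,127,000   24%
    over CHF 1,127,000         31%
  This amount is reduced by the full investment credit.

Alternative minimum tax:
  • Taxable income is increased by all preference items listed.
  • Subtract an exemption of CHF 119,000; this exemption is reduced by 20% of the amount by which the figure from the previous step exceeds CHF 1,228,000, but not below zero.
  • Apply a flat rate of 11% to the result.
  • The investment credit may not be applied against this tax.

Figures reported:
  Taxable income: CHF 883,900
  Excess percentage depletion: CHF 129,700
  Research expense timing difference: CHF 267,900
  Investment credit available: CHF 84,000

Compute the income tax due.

CHF 129,052

General income tax:
  CHF 148,000 × 9% = CHF 13,320
  CHF 209,000 × 14% = CHF 29,260
  CHF 526,900 × 24% = CHF 126,456
  → CHF 169,036
  Less investment credit CHF 84,000 → CHF 85,036

Alternative minimum tax:
  Adjusted income: CHF 883,900 + CHF 129,700 + CHF 267,900 = CHF 1,281,500
  Exemption: CHF 119,000 − 20% × (CHF 1,281,500 − CHF 1,228,000) = CHF 119,000 − CHF 10,700 = CHF 108,300
  Base: CHF 1,281,500 − CHF 108,300 = CHF 1,173,200
  CHF 1,173,200 × 11% = CHF 129,052

CHF 129,052 > CHF 85,036, so the alternative minimum tax is the binding amount.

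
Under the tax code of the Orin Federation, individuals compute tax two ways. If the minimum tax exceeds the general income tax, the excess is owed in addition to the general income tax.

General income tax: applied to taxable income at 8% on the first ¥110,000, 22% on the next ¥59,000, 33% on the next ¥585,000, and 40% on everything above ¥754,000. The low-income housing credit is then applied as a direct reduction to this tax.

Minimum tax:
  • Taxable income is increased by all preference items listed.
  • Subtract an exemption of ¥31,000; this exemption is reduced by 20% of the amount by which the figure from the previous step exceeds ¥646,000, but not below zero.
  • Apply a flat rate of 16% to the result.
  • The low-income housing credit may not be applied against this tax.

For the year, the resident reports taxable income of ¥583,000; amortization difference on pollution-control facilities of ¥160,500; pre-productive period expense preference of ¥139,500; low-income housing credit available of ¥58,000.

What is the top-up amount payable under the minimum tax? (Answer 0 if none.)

¥40,880

General income tax:
  ¥110,000 × 8% = ¥8,800
  ¥59,000 × 22% = ¥12,980
  ¥414,000 × 33% = ¥136,620
  → ¥158,400
  Less low-income housing credit ¥58,000 → ¥100,400

Minimum tax:
  Adjusted income: ¥583,000 + ¥160,500 + ¥139,500 = ¥883,000
  Exemption: 20% × (¥883,000 − ¥646,000) = ¥47,400 ≥ ¥31,000, so the exemption is fully phased out
  Base: ¥883,000 − ¥0 = ¥883,000
  ¥883,000 × 16% = ¥141,280

Excess of minimum tax over general income tax: ¥141,280 − ¥100,400 = ¥40,880.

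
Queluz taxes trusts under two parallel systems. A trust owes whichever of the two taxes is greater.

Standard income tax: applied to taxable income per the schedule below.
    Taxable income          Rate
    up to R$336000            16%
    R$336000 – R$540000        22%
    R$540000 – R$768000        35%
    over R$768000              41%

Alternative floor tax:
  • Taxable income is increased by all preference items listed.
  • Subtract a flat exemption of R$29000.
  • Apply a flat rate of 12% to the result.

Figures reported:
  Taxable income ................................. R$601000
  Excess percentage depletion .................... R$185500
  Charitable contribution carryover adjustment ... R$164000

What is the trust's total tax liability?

Standard income tax:
  R$336000 × 16% = R$53760
  R$204000 × 22% = R$44880
  R$61000 × 35% = R$21350
  → R$119990

Alternative floor tax:
  Adjusted income: R$601000 + R$185500 + R$164000 = R$950500
  Less exemption R$29000 → base R$921500
  R$921500 × 12% = R$110580

R$119990 > R$110580, so the standard income tax governs.

R$119990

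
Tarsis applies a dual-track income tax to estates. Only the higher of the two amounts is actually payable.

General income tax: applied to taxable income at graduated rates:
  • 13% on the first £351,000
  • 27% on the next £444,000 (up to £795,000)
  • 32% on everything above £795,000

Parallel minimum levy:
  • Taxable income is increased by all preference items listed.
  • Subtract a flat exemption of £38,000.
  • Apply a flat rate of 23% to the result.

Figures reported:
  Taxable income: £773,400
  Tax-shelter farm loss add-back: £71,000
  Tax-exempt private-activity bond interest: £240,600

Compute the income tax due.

£240,810

Parallel minimum levy:
  Adjusted income: £773,400 + £71,000 + £240,600 = £1,085,000
  Less exemption £38,000 → base £1,047,000
  £1,047,000 × 23% = £240,810

General income tax:
  £351,000 × 13% = £45,630
  £422,400 × 27% = £114,048
  → £159,678

£240,810 > £159,678, so the parallel minimum levy is the binding amount.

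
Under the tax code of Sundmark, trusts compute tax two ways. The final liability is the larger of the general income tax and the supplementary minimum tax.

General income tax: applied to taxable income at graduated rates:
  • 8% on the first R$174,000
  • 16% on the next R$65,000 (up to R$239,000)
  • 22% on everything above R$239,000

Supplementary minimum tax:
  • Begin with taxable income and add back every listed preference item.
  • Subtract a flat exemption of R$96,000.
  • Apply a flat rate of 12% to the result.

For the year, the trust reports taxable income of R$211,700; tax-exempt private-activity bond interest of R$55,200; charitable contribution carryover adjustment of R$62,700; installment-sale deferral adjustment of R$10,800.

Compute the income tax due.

R$29,328

Supplementary minimum tax:
  Adjusted income: R$211,700 + R$55,200 + R$62,700 + R$10,800 = R$340,400
  Less exemption R$96,000 → base R$244,400
  R$244,400 × 12% = R$29,328

General income tax:
  R$174,000 × 8% = R$13,920
  R$37,700 × 16% = R$6,032
  → R$19,952

R$29,328 > R$19,952, so the supplementary minimum tax is the binding amount.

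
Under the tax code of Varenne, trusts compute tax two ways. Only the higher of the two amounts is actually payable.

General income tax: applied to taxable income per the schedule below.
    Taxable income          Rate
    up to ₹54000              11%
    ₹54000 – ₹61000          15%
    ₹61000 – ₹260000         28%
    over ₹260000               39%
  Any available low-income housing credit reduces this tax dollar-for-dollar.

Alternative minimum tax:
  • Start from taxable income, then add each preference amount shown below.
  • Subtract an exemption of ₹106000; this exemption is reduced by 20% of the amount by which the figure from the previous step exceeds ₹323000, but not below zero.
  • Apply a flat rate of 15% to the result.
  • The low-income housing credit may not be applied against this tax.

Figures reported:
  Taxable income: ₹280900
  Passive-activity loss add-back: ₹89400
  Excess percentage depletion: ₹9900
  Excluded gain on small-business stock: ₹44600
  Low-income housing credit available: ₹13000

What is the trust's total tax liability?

Alternative minimum tax:
  Adjusted income: ₹280900 + ₹89400 + ₹9900 + ₹44600 = ₹424800
  Exemption: ₹106000 − 20% × (₹424800 − ₹323000) = ₹106000 − ₹20360 = ₹85640
  Base: ₹424800 − ₹85640 = ₹339160
  ₹339160 × 15% = ₹50874

General income tax:
  ₹54000 × 11% = ₹5940
  ₹7000 × 15% = ₹1050
  ₹199000 × 28% = ₹55720
  ₹20900 × 39% = ₹8151
  → ₹70861
  Less low-income housing credit ₹13000 → ₹57861

₹57861 > ₹50874, so the general income tax governs.

₹57861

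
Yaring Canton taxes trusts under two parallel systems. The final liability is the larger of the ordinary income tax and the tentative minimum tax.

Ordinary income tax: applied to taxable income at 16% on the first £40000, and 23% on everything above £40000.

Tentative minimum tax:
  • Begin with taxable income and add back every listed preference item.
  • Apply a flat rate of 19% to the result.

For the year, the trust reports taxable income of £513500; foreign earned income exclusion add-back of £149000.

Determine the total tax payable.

Ordinary income tax:
  £40000 × 16% = £6400
  £473500 × 23% = £108905
  → £115305

Tentative minimum tax:
  Adjusted income: £513500 + £149000 = £662500
  £662500 × 19% = £125875

£125875 > £115305, so the tentative minimum tax is the binding amount.

£125875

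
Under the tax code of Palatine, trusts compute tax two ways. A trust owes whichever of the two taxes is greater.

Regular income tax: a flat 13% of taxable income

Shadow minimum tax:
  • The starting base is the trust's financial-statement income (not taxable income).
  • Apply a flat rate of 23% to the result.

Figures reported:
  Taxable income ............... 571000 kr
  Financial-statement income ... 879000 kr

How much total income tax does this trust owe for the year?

202170 kr

Regular income tax:
  571000 kr × 13% = 74230 kr

Shadow minimum tax:
  Base (financial-statement income): 879000 kr
  879000 kr × 23% = 202170 kr

202170 kr > 74230 kr, so the shadow minimum tax is the binding amount.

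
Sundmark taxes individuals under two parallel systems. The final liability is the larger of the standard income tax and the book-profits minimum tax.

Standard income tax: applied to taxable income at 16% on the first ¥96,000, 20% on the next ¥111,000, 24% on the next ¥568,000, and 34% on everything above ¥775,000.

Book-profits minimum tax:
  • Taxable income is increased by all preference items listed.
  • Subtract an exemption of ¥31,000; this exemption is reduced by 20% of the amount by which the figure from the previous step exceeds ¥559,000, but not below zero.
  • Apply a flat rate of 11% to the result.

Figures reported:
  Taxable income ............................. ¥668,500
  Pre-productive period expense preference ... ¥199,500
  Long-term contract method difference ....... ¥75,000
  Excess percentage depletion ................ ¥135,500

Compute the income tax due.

¥148,320

Book-profits minimum tax:
  Adjusted income: ¥668,500 + ¥199,500 + ¥75,000 + ¥135,500 = ¥1,078,500
  Exemption: 20% × (¥1,078,500 − ¥559,000) = ¥103,900 ≥ ¥31,000, so the exemption is fully phased out
  Base: ¥1,078,500 − ¥0 = ¥1,078,500
  ¥1,078,500 × 11% = ¥118,635

Standard income tax:
  ¥96,000 × 16% = ¥15,360
  ¥111,000 × 20% = ¥22,200
  ¥461,500 × 24% = ¥110,760
  → ¥148,320

¥148,320 > ¥118,635, so the standard income tax governs.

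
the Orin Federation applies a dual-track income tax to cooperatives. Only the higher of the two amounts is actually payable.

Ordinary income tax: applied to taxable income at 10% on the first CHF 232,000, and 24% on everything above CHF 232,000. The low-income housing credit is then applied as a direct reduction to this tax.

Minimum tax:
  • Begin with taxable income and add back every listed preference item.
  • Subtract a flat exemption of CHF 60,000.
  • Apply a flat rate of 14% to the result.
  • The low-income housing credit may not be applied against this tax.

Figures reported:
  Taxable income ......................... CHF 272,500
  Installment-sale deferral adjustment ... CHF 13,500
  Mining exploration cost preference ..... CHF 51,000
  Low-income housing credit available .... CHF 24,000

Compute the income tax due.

Ordinary income tax:
  CHF 232,000 × 10% = CHF 23,200
  CHF 40,500 × 24% = CHF 9,720
  → CHF 32,920
  Less low-income housing credit CHF 24,000 → CHF 8,920

Minimum tax:
  Adjusted income: CHF 272,500 + CHF 13,500 + CHF 51,000 = CHF 337,000
  Less exemption CHF 60,000 → base CHF 277,000
  CHF 277,000 × 14% = CHF 38,780

CHF 38,780 > CHF 8,920, so the minimum tax is the binding amount.

CHF 38,780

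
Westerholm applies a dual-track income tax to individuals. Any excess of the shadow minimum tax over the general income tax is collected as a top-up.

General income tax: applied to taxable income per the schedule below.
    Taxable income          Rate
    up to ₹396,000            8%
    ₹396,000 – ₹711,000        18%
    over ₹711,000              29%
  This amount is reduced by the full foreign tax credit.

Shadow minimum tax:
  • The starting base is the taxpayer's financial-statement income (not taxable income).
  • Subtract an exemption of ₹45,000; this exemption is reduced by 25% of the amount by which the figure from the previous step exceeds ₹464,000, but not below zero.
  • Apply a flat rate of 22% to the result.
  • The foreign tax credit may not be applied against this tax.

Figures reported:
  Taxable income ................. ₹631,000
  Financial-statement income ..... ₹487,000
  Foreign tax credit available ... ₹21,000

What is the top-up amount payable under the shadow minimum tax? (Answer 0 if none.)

₹45,525

Shadow minimum tax:
  Base (financial-statement income): ₹487,000
  Exemption: ₹45,000 − 25% × (₹487,000 − ₹464,000) = ₹45,000 − ₹5,750 = ₹39,250
  Base: ₹487,000 − ₹39,250 = ₹447,750
  ₹447,750 × 22% = ₹98,505

General income tax:
  ₹396,000 × 8% = ₹31,680
  ₹235,000 × 18% = ₹42,300
  → ₹73,980
  Less foreign tax credit ₹21,000 → ₹52,980

Excess of shadow minimum tax over general income tax: ₹98,505 − ₹52,980 = ₹45,525.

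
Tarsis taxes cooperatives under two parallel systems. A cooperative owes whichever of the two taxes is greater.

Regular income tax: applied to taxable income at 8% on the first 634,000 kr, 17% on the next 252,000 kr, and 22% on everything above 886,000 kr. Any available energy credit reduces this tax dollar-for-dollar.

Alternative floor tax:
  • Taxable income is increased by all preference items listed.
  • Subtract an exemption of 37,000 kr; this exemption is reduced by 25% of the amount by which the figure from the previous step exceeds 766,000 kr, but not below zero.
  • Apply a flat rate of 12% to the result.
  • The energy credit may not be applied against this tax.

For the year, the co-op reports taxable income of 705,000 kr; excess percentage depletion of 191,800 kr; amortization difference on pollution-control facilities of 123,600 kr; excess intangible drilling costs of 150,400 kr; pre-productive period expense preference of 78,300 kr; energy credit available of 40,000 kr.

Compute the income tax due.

149,892 kr

Regular income tax:
  634,000 kr × 8% = 50,720 kr
  71,000 kr × 17% = 12,070 kr
  → 62,790 kr
  Less energy credit 40,000 kr → 22,790 kr

Alternative floor tax:
  Adjusted income: 705,000 kr + 191,800 kr + 123,600 kr + 150,400 kr + 78,300 kr = 1,249,100 kr
  Exemption: 25% × (1,249,100 kr − 766,000 kr) = 120,775 kr ≥ 37,000 kr, so the exemption is fully phased out
  Base: 1,249,100 kr − 0 kr = 1,249,100 kr
  1,249,100 kr × 12% = 149,892 kr

149,892 kr > 22,790 kr, so the alternative floor tax is the binding amount.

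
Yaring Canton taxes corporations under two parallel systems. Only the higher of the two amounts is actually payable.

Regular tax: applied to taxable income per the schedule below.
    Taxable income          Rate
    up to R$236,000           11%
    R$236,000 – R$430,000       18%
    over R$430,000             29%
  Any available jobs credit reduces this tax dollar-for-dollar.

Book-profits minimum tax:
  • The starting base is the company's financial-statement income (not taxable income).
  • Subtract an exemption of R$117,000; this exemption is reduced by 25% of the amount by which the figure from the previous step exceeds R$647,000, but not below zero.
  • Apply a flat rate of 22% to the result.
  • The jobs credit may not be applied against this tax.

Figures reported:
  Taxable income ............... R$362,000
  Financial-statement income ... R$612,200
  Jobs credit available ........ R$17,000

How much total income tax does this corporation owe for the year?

Regular tax:
  R$236,000 × 11% = R$25,960
  R$126,000 × 18% = R$22,680
  → R$48,640
  Less jobs credit R$17,000 → R$31,640

Book-profits minimum tax:
  Base (financial-statement income): R$612,200
  Exemption: R$612,200 ≤ R$647,000, so full R$117,000 applies
  Base: R$612,200 − R$117,000 = R$495,200
  R$495,200 × 22% = R$108,944

R$108,944 > R$31,640, so the book-profits minimum tax is the binding amount.

R$108,944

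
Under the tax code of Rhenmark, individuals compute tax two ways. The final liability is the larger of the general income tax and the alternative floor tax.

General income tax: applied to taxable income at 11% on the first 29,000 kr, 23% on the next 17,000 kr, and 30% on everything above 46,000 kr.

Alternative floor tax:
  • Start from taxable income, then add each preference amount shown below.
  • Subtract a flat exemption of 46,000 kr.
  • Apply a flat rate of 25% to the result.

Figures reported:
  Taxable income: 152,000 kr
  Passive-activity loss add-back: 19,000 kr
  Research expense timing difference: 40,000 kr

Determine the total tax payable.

General income tax:
  29,000 kr × 11% = 3,190 kr
  17,000 kr × 23% = 3,910 kr
  106,000 kr × 30% = 31,800 kr
  → 38,900 kr

Alternative floor tax:
  Adjusted income: 152,000 kr + 19,000 kr + 40,000 kr = 211,000 kr
  Less exemption 46,000 kr → base 165,000 kr
  165,000 kr × 25% = 41,250 kr

41,250 kr > 38,900 kr, so the alternative floor tax is the binding amount.

41,250 kr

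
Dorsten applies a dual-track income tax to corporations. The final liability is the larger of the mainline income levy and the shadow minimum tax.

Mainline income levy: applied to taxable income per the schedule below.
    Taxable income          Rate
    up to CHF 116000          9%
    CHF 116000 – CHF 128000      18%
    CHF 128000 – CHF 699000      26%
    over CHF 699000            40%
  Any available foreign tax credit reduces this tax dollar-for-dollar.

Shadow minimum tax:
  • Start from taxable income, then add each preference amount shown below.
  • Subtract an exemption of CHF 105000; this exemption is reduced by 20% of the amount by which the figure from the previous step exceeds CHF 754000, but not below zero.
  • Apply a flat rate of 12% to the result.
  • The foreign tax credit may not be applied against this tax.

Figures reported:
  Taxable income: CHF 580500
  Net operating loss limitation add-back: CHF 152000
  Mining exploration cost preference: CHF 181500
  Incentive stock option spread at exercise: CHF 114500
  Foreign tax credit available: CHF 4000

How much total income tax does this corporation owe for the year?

CHF 126250

Mainline income levy:
  CHF 116000 × 9% = CHF 10440
  CHF 12000 × 18% = CHF 2160
  CHF 452500 × 26% = CHF 117650
  → CHF 130250
  Less foreign tax credit CHF 4000 → CHF 126250

Shadow minimum tax:
  Adjusted income: CHF 580500 + CHF 152000 + CHF 181500 + CHF 114500 = CHF 1028500
  Exemption: CHF 105000 − 20% × (CHF 1028500 − CHF 754000) = CHF 105000 − CHF 54900 = CHF 50100
  Base: CHF 1028500 − CHF 50100 = CHF 978400
  CHF 978400 × 12% = CHF 117408

CHF 126250 > CHF 117408, so the mainline income levy governs.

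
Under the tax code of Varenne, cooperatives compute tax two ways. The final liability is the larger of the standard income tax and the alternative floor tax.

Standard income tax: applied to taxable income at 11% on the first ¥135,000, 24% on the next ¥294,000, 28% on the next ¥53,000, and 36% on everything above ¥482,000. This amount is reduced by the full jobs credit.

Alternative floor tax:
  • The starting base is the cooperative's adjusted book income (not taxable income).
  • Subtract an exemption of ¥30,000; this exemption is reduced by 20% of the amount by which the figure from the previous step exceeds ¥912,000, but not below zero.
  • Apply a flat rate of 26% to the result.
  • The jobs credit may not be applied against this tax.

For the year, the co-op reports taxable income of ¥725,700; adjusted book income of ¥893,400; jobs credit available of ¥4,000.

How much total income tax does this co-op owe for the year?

¥224,484

Standard income tax:
  ¥135,000 × 11% = ¥14,850
  ¥294,000 × 24% = ¥70,560
  ¥53,000 × 28% = ¥14,840
  ¥243,700 × 36% = ¥87,732
  → ¥187,982
  Less jobs credit ¥4,000 → ¥183,982

Alternative floor tax:
  Base (adjusted book income): ¥893,400
  Exemption: ¥893,400 ≤ ¥912,000, so full ¥30,000 applies
  Base: ¥893,400 − ¥30,000 = ¥863,400
  ¥863,400 × 26% = ¥224,484

¥224,484 > ¥183,982, so the alternative floor tax is the binding amount.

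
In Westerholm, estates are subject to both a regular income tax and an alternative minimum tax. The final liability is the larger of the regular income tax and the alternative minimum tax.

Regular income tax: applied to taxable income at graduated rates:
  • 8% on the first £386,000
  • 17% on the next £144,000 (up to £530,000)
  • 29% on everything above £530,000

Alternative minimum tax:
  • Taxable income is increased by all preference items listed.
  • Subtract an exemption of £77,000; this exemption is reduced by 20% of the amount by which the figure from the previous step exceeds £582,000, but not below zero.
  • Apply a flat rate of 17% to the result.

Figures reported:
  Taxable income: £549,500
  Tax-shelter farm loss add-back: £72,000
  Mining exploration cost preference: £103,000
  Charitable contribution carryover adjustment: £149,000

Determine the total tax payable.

£145,316

Alternative minimum tax:
  Adjusted income: £549,500 + £72,000 + £103,000 + £149,000 = £873,500
  Exemption: £77,000 − 20% × (£873,500 − £582,000) = £77,000 − £58,300 = £18,700
  Base: £873,500 − £18,700 = £854,800
  £854,800 × 17% = £145,316

Regular income tax:
  £386,000 × 8% = £30,880
  £144,000 × 17% = £24,480
  £19,500 × 29% = £5,655
  → £61,015

£145,316 > £61,015, so the alternative minimum tax is the binding amount.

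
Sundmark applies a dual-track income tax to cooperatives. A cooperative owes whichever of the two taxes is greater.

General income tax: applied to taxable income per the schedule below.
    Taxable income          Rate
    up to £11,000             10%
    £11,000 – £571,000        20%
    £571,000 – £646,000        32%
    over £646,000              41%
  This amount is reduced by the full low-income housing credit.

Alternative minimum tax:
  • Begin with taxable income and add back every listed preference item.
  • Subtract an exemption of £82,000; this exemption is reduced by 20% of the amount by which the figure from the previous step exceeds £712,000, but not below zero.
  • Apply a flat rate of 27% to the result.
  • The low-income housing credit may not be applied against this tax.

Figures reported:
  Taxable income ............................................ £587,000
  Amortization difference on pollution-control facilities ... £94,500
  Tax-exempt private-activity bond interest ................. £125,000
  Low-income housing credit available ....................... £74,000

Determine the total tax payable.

Alternative minimum tax:
  Adjusted income: £587,000 + £94,500 + £125,000 = £806,500
  Exemption: £82,000 − 20% × (£806,500 − £712,000) = £82,000 − £18,900 = £63,100
  Base: £806,500 − £63,100 = £743,400
  £743,400 × 27% = £200,718

General income tax:
  £11,000 × 10% = £1,100
  £560,000 × 20% = £112,000
  £16,000 × 32% = £5,120
  → £118,220
  Less low-income housing credit £74,000 → £44,220

£200,718 > £44,220, so the alternative minimum tax is the binding amount.

£200,718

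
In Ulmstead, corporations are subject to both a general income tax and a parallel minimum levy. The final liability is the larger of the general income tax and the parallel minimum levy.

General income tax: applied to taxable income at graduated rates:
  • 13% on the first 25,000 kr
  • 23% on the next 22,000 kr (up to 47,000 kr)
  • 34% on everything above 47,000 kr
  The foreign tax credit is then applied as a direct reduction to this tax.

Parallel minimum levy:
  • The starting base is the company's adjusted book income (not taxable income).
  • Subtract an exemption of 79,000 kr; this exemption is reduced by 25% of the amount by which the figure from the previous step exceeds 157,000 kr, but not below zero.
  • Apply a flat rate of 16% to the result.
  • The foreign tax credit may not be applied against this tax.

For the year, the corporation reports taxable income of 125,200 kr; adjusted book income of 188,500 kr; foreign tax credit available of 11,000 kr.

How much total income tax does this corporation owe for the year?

23,898 kr

General income tax:
  25,000 kr × 13% = 3,250 kr
  22,000 kr × 23% = 5,060 kr
  78,200 kr × 34% = 26,588 kr
  → 34,898 kr
  Less foreign tax credit 11,000 kr → 23,898 kr

Parallel minimum levy:
  Base (adjusted book income): 188,500 kr
  Exemption: 79,000 kr − 25% × (188,500 kr − 157,000 kr) = 79,000 kr − 7,875 kr = 71,125 kr
  Base: 188,500 kr − 71,125 kr = 117,375 kr
  117,375 kr × 16% = 18,780 kr

23,898 kr > 18,780 kr, so the general income tax governs.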